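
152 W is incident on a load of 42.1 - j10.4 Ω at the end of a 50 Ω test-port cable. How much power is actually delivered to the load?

P_delivered ≈ 149 W

|Γ| = |(-7.9 − j10.4)/(92.1 − j10.4)| = 0.141
|Γ|² = 0.0199
P_refl = |Γ|²·P_inc = 3.02 W, P_del = (1 − |Γ|²)·P_inc = 149 W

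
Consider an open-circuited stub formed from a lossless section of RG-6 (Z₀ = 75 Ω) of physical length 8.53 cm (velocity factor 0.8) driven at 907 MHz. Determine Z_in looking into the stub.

λ = v/f = 0.8·c / 907 MHz = 0.265 m
βl = 2π·l/λ = 2π × 0.322 = 116°
tan(βl) = -2.05
For an open-circuited stub, Z_in = −jZ_0·cot(βl) = −jZ_0/tan(βl)

Z_in ≈ +j36.7 Ω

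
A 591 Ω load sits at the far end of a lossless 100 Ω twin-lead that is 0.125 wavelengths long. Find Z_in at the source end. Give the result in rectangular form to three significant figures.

βl = 2π × 0.125 = 45°
tan(βl) = tan(45°) = 1
Z_in = Z_0·(Z_L + jZ_0·tanβl)/(Z_0 + jZ_L·tanβl)
     = 100·(591 + j100)/(100 + j591)

Z_in ≈ 32.9 − j94.4 Ω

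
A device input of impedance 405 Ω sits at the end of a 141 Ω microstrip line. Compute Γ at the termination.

Γ = (Z_L − Z_0)/(Z_L + Z_0) = (405 − 141)/(405 + 141) = 264/546

Γ = 0.484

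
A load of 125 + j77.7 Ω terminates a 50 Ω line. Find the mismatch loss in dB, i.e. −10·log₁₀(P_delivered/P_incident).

Γ = (75 + j77.7)/(175 + j77.7), |Γ| = 0.564
|Γ|² = 0.318, so P_del/P_inc = 1 − |Γ|² = 0.682
ML = −10·log₁₀(1 − |Γ|²)

mismatch loss ≈ 1.66 dB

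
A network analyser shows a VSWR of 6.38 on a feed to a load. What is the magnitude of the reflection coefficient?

|Γ| ≈ 0.729

|Γ| = (S − 1)/(S + 1) = (6.38 − 1)/(6.38 + 1) = 5.38/7.38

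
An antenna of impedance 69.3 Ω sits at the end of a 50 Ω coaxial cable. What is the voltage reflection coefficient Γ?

Γ = (Z_L − Z_0)/(Z_L + Z_0) = (69.3 − 50)/(69.3 + 50) = 19.3/119.3

Γ = 0.162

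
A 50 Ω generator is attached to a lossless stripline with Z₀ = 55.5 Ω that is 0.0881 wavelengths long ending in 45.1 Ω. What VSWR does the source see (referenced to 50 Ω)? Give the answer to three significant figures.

βl = 2π × 0.0881 = 31.7°
tan(βl) = 0.618
Z_in = Z_0·(Z_L + jZ_0·tanβl)/(Z_0 + jZ_L·tanβl) = 49.8 + j9.3 Ω
Γ_s = (Z_in − Z_s)/(Z_in + Z_s) = (-0.228 + j9.3)/(99.8 + j9.3), |Γ_s| = 0.0929
VSWR = (1 + |Γ_s|)/(1 − |Γ_s|)

VSWR ≈ 1.2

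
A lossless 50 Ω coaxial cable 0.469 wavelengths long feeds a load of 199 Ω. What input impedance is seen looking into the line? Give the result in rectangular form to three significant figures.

βl = 2π × 0.469 = 169°
tan(βl) = tan(169°) = -0.197
Z_in = Z_0·(Z_L + jZ_0·tanβl)/(Z_0 + jZ_L·tanβl)
     = 50·(199 − j9.86)/(50 − j39.3)

Z_in ≈ 128 + j90.6 Ω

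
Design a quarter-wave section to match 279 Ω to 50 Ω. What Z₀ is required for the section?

Z_qwt = √(Z_0·R_L) = √(50 × 279) = √13950

Z_qwt ≈ 118 Ω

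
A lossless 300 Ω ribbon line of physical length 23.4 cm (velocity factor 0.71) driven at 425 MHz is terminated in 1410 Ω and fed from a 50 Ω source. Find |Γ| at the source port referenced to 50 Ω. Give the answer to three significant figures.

|Γ| ≈ 0.929

λ = v/f = 0.71·c / 425 MHz = 0.501 m
βl = 2π·l/λ = 2π × 0.467 = 168°
tan(βl) = -0.211
Z_in = Z_0·(Z_L + jZ_0·tanβl)/(Z_0 + jZ_L·tanβl) = 742 + j673 Ω
Γ_s = (Z_in − Z_s)/(Z_in + Z_s) = (692 + j673)/(792 + j673), |Γ_s| = 0.929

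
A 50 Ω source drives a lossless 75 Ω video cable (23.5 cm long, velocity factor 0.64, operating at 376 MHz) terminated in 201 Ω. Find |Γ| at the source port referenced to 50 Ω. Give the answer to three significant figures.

λ = v/f = 0.64·c / 376 MHz = 0.511 m
βl = 2π·l/λ = 2π × 0.46 = 166°
tan(βl) = -0.255
Z_in = Z_0·(Z_L + jZ_0·tanβl)/(Z_0 + jZ_L·tanβl) = 146 + j80.6 Ω
Γ_s = (Z_in − Z_s)/(Z_in + Z_s) = (95.8 + j80.6)/(196 + j80.6), |Γ_s| = 0.591

|Γ| ≈ 0.591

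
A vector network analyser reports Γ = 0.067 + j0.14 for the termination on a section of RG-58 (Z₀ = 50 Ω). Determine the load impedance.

Z_L = Z_0·(1 + Γ)/(1 − Γ) = 50·(1.07 + j0.14)/(0.933 − j0.14)

Z_L ≈ 54.8 + j15.7 Ω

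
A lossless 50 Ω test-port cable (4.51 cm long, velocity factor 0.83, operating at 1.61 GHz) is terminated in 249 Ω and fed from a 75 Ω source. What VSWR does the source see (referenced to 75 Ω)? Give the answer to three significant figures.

VSWR ≈ 7.2

λ = v/f = 0.83·c / 1.61 GHz = 0.155 m
βl = 2π·l/λ = 2π × 0.292 = 105°
tan(βl) = -3.74
Z_in = Z_0·(Z_L + jZ_0·tanβl)/(Z_0 + jZ_L·tanβl) = 10.7 + j12.8 Ω
Γ_s = (Z_in − Z_s)/(Z_in + Z_s) = (-64.3 + j12.8)/(85.7 + j12.8), |Γ_s| = 0.756
VSWR = (1 + |Γ_s|)/(1 − |Γ_s|)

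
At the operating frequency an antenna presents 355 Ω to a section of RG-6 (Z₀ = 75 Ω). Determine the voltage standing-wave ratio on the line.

VSWR ≈ 4.73

Γ = (355 − 75)/(355 + 75) = 0.651
VSWR = (1 + 0.651)/(1 − 0.651)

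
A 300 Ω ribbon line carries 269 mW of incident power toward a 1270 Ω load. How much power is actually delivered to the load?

Γ = (1270 − 300)/(1270 + 300) = 0.618
|Γ|² = 0.382
P_refl = |Γ|²·P_inc = 103 mW, P_del = (1 − |Γ|²)·P_inc = 166 mW

P_delivered ≈ 166 mW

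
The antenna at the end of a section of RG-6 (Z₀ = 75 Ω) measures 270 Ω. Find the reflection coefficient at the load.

Γ = (Z_L − Z_0)/(Z_L + Z_0) = (270 − 75)/(270 + 75) = 195/345

Γ = 0.565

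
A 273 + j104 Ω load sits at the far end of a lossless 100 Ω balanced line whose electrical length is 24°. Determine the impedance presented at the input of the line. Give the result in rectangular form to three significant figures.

tan(βl) = tan(24°) = 0.445
Z_in = Z_0·(Z_L + jZ_0·tanβl)/(Z_0 + jZ_L·tanβl)
     = 100·(273 + j149)/(53.7 + j122)

Z_in ≈ 185 − j143 Ω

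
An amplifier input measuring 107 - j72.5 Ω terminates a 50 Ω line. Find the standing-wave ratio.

Γ = (Z_L − Z_0)/(Z_L + Z_0) = (57 − j72.5)/(157 − j72.5)
|Γ| = 92.2/173 = 0.533
VSWR = (1 + |Γ|)/(1 − |Γ|) = 1.53/0.467

VSWR ≈ 3.29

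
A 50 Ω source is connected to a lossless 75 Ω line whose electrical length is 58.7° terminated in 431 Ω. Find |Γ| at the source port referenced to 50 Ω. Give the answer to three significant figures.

tan(βl) = 1.64
Z_in = Z_0·(Z_L + jZ_0·tanβl)/(Z_0 + jZ_L·tanβl) = 17.7 − j43.7 Ω
Γ_s = (Z_in − Z_s)/(Z_in + Z_s) = (-32.3 − j43.7)/(67.7 − j43.7), |Γ_s| = 0.675

|Γ| ≈ 0.675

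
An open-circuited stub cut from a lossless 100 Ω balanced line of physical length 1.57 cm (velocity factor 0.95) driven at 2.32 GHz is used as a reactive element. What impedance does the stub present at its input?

Z_in ≈ −j96.5 Ω

λ = v/f = 0.95·c / 2.32 GHz = 0.123 m
βl = 2π·l/λ = 2π × 0.128 = 46°
tan(βl) = 1.04
For an open-circuited stub, Z_in = −jZ_0·cot(βl) = −jZ_0/tan(βl)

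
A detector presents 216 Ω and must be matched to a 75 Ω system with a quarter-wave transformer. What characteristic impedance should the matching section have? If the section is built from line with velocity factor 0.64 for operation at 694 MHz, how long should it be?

Z_qwt = √(Z_0·R_L) = √(75 × 216) = √16200
λ = 0.64·c/f = 0.277 m, so l = λ/4 = 0.0692 m

Z_qwt ≈ 127 Ω; length ≈ 6.92 cm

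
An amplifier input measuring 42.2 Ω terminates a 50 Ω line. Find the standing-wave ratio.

VSWR ≈ 1.18

For a purely resistive load, VSWR = R_L/Z_0 or Z_0/R_L (whichever > 1) = 50/42.2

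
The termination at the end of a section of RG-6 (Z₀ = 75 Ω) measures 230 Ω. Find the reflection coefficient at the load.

Γ = 0.508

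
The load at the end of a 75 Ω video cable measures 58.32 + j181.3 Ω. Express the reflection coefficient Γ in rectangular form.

Γ ≈ 0.605 + j0.537

Γ = (Z_L − Z_0)/(Z_L + Z_0) = (-16.68 + j181.3)/(133.3 + j181.3)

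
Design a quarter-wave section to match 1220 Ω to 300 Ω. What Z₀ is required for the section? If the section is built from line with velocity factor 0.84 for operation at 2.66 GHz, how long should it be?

Z_qwt = √(Z_0·R_L) = √(300 × 1220) = √366000
λ = 0.84·c/f = 0.0947 m, so l = λ/4 = 0.0237 m

Z_qwt ≈ 605 Ω; length ≈ 2.37 cm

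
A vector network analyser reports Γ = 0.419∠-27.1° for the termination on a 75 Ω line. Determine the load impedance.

Z_L = Z_0·(1 + Γ)/(1 − Γ) = 75·(1.37 − j0.191)/(0.627 + j0.191)

Z_L ≈ 144 − j66.7 Ω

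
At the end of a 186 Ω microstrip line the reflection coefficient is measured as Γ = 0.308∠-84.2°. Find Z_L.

Z_L ≈ 163 − j110 Ω

Z_L = Z_0·(1 + Γ)/(1 − Γ) = 186·(1.03 − j0.306)/(0.969 + j0.306)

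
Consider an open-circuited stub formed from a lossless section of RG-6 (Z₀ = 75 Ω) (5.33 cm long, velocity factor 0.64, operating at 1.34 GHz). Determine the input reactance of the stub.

λ = v/f = 0.64·c / 1.34 GHz = 0.143 m
βl = 2π·l/λ = 2π × 0.372 = 134°
tan(βl) = -1.04
For an open-circuited stub, Z_in = −jZ_0·cot(βl) = −jZ_0/tan(βl)

X_in ≈ 72.2 Ω (inductive)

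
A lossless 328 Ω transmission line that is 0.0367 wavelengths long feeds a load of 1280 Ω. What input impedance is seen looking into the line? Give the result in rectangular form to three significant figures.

βl = 2π × 0.0367 = 13.2°
tan(βl) = tan(13.2°) = 0.235
Z_in = Z_0·(Z_L + jZ_0·tanβl)/(Z_0 + jZ_L·tanβl)
     = 328·(1280 + j77)/(328 + j301)

Z_in ≈ 734 − j596 Ω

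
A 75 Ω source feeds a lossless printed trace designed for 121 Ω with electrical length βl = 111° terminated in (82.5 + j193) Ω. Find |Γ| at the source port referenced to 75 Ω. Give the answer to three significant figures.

tan(βl) = -2.61
Z_in = Z_0·(Z_L + jZ_0·tanβl)/(Z_0 + jZ_L·tanβl) = 21.6 − j16.3 Ω
Γ_s = (Z_in − Z_s)/(Z_in + Z_s) = (-53.4 − j16.3)/(96.6 − j16.3), |Γ_s| = 0.57

|Γ| ≈ 0.57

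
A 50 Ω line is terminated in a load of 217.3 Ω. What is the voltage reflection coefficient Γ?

Γ = 0.626

Γ = (Z_L − Z_0)/(Z_L + Z_0) = (217.3 − 50)/(217.3 + 50) = 167.3/267.3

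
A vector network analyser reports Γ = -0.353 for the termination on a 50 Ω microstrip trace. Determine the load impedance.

Z_L = Z_0·(1 + Γ)/(1 − Γ) = 50·(0.647)/(1.35)

Z_L ≈ 23.9 Ω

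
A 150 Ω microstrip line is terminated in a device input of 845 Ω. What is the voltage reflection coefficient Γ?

Γ = 0.698

Γ = (Z_L − Z_0)/(Z_L + Z_0) = (845 − 150)/(845 + 150) = 695/995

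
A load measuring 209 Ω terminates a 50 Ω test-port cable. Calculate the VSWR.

VSWR ≈ 4.18

Γ = (209 − 50)/(209 + 50) = 0.614
VSWR = (1 + 0.614)/(1 − 0.614)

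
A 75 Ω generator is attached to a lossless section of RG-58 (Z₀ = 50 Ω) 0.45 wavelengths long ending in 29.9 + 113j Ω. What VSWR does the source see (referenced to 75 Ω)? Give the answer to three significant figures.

βl = 2π × 0.45 = 162°
tan(βl) = -0.325
Z_in = Z_0·(Z_L + jZ_0·tanβl)/(Z_0 + jZ_L·tanβl) = 10.9 + j57 Ω
Γ_s = (Z_in − Z_s)/(Z_in + Z_s) = (-64.1 + j57)/(85.9 + j57), |Γ_s| = 0.833
VSWR = (1 + |Γ_s|)/(1 − |Γ_s|)

VSWR ≈ 11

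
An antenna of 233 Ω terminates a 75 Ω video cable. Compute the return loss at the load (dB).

Γ = (233 − 75)/(233 + 75) = 0.513
RL = −20·log₁₀|Γ| = −20·log₁₀(0.513)

RL ≈ 5.8 dB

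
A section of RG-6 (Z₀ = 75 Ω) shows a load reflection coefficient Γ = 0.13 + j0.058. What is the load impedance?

Z_L ≈ 96.7 + j11.4 Ω

Z_L = Z_0·(1 + Γ)/(1 − Γ) = 75·(1.13 + j0.058)/(0.87 − j0.058)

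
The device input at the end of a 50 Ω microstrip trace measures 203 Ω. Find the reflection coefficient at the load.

Γ = 0.605

Γ = (Z_L − Z_0)/(Z_L + Z_0) = (203 − 50)/(203 + 50) = 153/253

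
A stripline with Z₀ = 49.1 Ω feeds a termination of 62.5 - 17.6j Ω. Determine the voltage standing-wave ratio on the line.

Γ = (Z_L − Z_0)/(Z_L + Z_0) = (13.4 − j17.6)/(111.6 − j17.6)
|Γ| = 22.1/113 = 0.196
VSWR = (1 + |Γ|)/(1 − |Γ|) = 1.2/0.804

VSWR ≈ 1.49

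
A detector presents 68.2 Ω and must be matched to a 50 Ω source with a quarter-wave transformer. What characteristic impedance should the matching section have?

Z_qwt = √(Z_0·R_L) = √(50 × 68.2) = √3410

Z_qwt ≈ 58.4 Ω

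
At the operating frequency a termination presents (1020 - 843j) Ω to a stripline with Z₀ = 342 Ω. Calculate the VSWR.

Γ = (Z_L − Z_0)/(Z_L + Z_0) = (678 − j843)/(1362 − j843)
|Γ| = 1080/1600 = 0.675
VSWR = (1 + |Γ|)/(1 − |Γ|) = 1.68/0.325

VSWR ≈ 5.16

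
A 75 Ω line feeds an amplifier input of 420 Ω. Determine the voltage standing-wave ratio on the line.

VSWR ≈ 5.6

Γ = (420 − 75)/(420 + 75) = 0.697
VSWR = (1 + 0.697)/(1 − 0.697)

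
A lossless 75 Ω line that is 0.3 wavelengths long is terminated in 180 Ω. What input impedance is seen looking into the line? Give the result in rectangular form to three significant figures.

βl = 2π × 0.3 = 108°
tan(βl) = tan(108°) = -3.08
Z_in = Z_0·(Z_L + jZ_0·tanβl)/(Z_0 + jZ_L·tanβl)
     = 75·(180 − j231)/(75 − j554)

Z_in ≈ 33.9 + j19.8 Ω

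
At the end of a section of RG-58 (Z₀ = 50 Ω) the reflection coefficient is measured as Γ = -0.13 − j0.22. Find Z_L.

Z_L ≈ 35.3 − j16.6 Ω

Z_L = Z_0·(1 + Γ)/(1 − Γ) = 50·(0.87 − j0.22)/(1.13 + j0.22)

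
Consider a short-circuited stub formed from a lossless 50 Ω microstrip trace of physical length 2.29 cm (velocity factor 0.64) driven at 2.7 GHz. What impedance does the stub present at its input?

Z_in ≈ −j103 Ω

λ = v/f = 0.64·c / 2.7 GHz = 0.0711 m
βl = 2π·l/λ = 2π × 0.322 = 116°
tan(βl) = -2.06
For a short-circuited stub, Z_in = jZ_0·tan(βl)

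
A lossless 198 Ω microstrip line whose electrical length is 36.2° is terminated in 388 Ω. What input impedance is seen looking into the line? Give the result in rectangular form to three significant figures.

tan(βl) = tan(36.2°) = 0.732
Z_in = Z_0·(Z_L + jZ_0·tanβl)/(Z_0 + jZ_L·tanβl)
     = 198·(388 + j145)/(198 + j284)

Z_in ≈ 195 − j135 Ω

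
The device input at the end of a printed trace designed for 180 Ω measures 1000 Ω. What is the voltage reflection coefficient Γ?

Γ = (Z_L − Z_0)/(Z_L + Z_0) = (1000 − 180)/(1000 + 180) = 820/1180

Γ = 0.695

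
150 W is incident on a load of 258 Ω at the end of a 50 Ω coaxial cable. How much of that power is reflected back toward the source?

P_reflected ≈ 68.4 W

Γ = (258 − 50)/(258 + 50) = 0.675
|Γ|² = 0.456
P_refl = |Γ|²·P_inc = 68.4 W, P_del = (1 − |Γ|²)·P_inc = 81.6 W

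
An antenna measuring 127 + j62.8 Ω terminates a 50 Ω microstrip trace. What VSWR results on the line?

VSWR ≈ 3.25

Γ = (Z_L − Z_0)/(Z_L + Z_0) = (77 + j62.8)/(177 + j62.8)
|Γ| = 99.4/188 = 0.529
VSWR = (1 + |Γ|)/(1 − |Γ|) = 1.53/0.471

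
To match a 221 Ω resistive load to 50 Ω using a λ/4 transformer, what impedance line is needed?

Z_qwt = √(Z_0·R_L) = √(50 × 221) = √11050

Z_qwt ≈ 105 Ω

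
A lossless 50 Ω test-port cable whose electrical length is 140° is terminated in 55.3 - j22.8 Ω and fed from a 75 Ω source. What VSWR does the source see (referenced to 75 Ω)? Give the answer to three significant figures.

tan(βl) = -0.839
Z_in = Z_0·(Z_L + jZ_0·tanβl)/(Z_0 + jZ_L·tanβl) = 75.8 + j9.13 Ω
Γ_s = (Z_in − Z_s)/(Z_in + Z_s) = (0.849 + j9.13)/(151 + j9.13), |Γ_s| = 0.0607
VSWR = (1 + |Γ_s|)/(1 − |Γ_s|)

VSWR ≈ 1.13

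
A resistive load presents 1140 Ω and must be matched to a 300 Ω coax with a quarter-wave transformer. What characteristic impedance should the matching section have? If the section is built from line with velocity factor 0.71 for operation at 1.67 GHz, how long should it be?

Z_qwt = √(Z_0·R_L) = √(300 × 1140) = √342000
λ = 0.71·c/f = 0.128 m, so l = λ/4 = 0.0319 m

Z_qwt ≈ 585 Ω; length ≈ 3.19 cm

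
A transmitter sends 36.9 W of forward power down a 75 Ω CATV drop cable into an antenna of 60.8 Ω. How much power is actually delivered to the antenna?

P_delivered ≈ 36.5 W

Γ = (60.8 − 75)/(60.8 + 75) = -0.105
|Γ|² = 0.0109
P_refl = |Γ|²·P_inc = 0.403 W, P_del = (1 − |Γ|²)·P_inc = 36.5 W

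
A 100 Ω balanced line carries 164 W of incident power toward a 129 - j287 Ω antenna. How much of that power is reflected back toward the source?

P_reflected ≈ 101 W

|Γ| = |(29 − j287)/(229 − j287)| = 0.786
|Γ|² = 0.617
P_refl = |Γ|²·P_inc = 101 W, P_del = (1 − |Γ|²)·P_inc = 62.8 W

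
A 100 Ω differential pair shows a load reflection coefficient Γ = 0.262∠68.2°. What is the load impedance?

Z_L = Z_0·(1 + Γ)/(1 − Γ) = 100·(1.1 + j0.243)/(0.903 − j0.243)

Z_L ≈ 107 + j55.7 Ω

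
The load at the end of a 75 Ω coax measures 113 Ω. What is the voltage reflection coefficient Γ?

Γ = 0.202

Γ = (Z_L − Z_0)/(Z_L + Z_0) = (113 − 75)/(113 + 75) = 38/188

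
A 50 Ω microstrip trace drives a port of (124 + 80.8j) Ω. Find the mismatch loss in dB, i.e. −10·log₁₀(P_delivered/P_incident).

Γ = (74 + j80.8)/(174 + j80.8), |Γ| = 0.571
|Γ|² = 0.326, so P_del/P_inc = 1 − |Γ|² = 0.674
ML = −10·log₁₀(1 − |Γ|²)

mismatch loss ≈ 1.71 dB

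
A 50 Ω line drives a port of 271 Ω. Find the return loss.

Γ = (271 − 50)/(271 + 50) = 0.688
RL = −20·log₁₀|Γ| = −20·log₁₀(0.688)

RL ≈ 3.24 dB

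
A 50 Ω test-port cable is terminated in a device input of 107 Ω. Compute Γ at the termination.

Γ = (Z_L − Z_0)/(Z_L + Z_0) = (107 − 50)/(107 + 50) = 57/157

Γ = 0.363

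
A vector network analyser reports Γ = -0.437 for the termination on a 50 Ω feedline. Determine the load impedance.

Z_L = Z_0·(1 + Γ)/(1 − Γ) = 50·(0.563)/(1.44)

Z_L ≈ 19.6 Ω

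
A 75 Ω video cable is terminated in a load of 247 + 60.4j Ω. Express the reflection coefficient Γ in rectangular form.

Γ = (Z_L − Z_0)/(Z_L + Z_0) = (172 + j60.4)/(322 + j60.4)

Γ ≈ 0.55 + j0.0844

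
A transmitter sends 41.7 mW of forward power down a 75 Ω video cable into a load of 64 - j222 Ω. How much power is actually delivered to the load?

P_delivered ≈ 11.7 mW

|Γ| = |(-11 − j222)/(139 − j222)| = 0.849
|Γ|² = 0.72
P_refl = |Γ|²·P_inc = 30 mW, P_del = (1 − |Γ|²)·P_inc = 11.7 mW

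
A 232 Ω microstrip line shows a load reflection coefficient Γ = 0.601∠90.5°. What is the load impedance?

Z_L ≈ 108 + j203 Ω

Z_L = Z_0·(1 + Γ)/(1 − Γ) = 232·(0.995 + j0.601)/(1.01 − j0.601)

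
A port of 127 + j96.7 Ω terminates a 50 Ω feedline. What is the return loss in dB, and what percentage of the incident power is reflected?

Γ = (77 + j96.7)/(177 + j96.7), |Γ| = 0.613
RL = −20·log₁₀(0.613) = 4.25 dB
P_refl/P_inc = |Γ|² = 0.376

RL ≈ 4.25 dB; 37.6% of incident power reflected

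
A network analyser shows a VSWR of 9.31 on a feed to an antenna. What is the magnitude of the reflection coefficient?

|Γ| = (S − 1)/(S + 1) = (9.31 − 1)/(9.31 + 1) = 8.31/10.3

|Γ| ≈ 0.806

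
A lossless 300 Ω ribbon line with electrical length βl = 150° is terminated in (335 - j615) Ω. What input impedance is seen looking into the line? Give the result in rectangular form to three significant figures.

Z_in ≈ 994 + j803 Ω

tan(βl) = tan(150°) = -0.577
Z_in = Z_0·(Z_L + jZ_0·tanβl)/(Z_0 + jZ_L·tanβl)
     = 300·(335 − j788)/(-55.1 − j193)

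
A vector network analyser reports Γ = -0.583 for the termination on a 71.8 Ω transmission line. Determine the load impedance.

Z_L ≈ 18.9 Ω

Z_L = Z_0·(1 + Γ)/(1 − Γ) = 71.8·(0.417)/(1.58)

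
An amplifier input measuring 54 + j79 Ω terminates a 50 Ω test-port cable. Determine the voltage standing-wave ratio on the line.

Γ = (Z_L − Z_0)/(Z_L + Z_0) = (4 + j79)/(104 + j79)
|Γ| = 79.1/131 = 0.606
VSWR = (1 + |Γ|)/(1 − |Γ|) = 1.61/0.394

VSWR ≈ 4.07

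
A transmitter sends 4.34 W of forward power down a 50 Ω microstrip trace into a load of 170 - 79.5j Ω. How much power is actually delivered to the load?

|Γ| = |(120 − j79.5)/(220 − j79.5)| = 0.615
|Γ|² = 0.379
P_refl = |Γ|²·P_inc = 1.64 W, P_del = (1 − |Γ|²)·P_inc = 2.7 W

P_delivered ≈ 2.7 W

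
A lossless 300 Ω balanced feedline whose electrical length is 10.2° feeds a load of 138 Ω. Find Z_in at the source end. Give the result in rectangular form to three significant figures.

Z_in ≈ 141 + j42.3 Ω

tan(βl) = tan(10.2°) = 0.18
Z_in = Z_0·(Z_L + jZ_0·tanβl)/(Z_0 + jZ_L·tanβl)
     = 300·(138 + j54)/(300 + j24.8)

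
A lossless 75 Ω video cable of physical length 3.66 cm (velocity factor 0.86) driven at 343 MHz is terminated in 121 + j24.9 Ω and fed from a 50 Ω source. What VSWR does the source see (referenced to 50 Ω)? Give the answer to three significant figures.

λ = v/f = 0.86·c / 343 MHz = 0.752 m
βl = 2π·l/λ = 2π × 0.0487 = 17.5°
tan(βl) = 0.316
Z_in = Z_0·(Z_L + jZ_0·tanβl)/(Z_0 + jZ_L·tanβl) = 125 − j17.1 Ω
Γ_s = (Z_in − Z_s)/(Z_in + Z_s) = (75.4 − j17.1)/(175 − j17.1), |Γ_s| = 0.439
VSWR = (1 + |Γ_s|)/(1 − |Γ_s|)

VSWR ≈ 2.56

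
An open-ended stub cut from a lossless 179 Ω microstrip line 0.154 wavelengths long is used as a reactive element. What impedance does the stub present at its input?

Z_in ≈ −j123 Ω

βl = 2π × 0.154 = 55.4°
tan(βl) = 1.45
For an open-ended stub, Z_in = −jZ_0·cot(βl) = −jZ_0/tan(βl)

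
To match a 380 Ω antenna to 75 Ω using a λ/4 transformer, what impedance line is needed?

Z_qwt ≈ 169 Ω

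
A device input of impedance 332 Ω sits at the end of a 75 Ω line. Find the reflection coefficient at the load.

Γ = 0.631

Γ = (Z_L − Z_0)/(Z_L + Z_0) = (332 − 75)/(332 + 75) = 257/407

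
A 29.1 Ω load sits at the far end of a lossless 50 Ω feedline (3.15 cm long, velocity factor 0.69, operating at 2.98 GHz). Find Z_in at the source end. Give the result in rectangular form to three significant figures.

λ = v/f = 0.69·c / 2.98 GHz = 0.0695 m
βl = 2π·l/λ = 2π × 0.453 = 163°
tan(βl) = tan(163°) = -0.301
Z_in = Z_0·(Z_L + jZ_0·tanβl)/(Z_0 + jZ_L·tanβl)
     = 50·(29.1 − j15)/(50 − j8.76)

Z_in ≈ 30.8 − j9.65 Ω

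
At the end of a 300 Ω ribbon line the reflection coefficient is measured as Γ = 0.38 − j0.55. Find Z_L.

Z_L = Z_0·(1 + Γ)/(1 − Γ) = 300·(1.38 − j0.55)/(0.62 + j0.55)

Z_L ≈ 242 − j480 Ω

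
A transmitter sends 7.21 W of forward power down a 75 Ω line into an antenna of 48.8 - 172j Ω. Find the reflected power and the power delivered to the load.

P_reflected ≈ 4.86 W; P_delivered ≈ 2.35 W

|Γ| = |(-26.2 − j172)/(123.8 − j172)| = 0.821
|Γ|² = 0.674
P_refl = |Γ|²·P_inc = 4.86 W, P_del = (1 − |Γ|²)·P_inc = 2.35 W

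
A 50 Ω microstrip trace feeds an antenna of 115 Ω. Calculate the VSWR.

Γ = (115 − 50)/(115 + 50) = 0.394
VSWR = (1 + 0.394)/(1 − 0.394)

VSWR ≈ 2.3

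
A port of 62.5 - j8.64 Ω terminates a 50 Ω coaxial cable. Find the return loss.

Γ = (12.5 − j8.64)/(112.5 − j8.64), |Γ| = 0.135
RL = −20·log₁₀|Γ| = −20·log₁₀(0.135)

RL ≈ 17.4 dB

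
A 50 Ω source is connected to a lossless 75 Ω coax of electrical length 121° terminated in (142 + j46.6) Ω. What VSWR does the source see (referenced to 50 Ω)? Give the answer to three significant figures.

tan(βl) = -1.66
Z_in = Z_0·(Z_L + jZ_0·tanβl)/(Z_0 + jZ_L·tanβl) = 38.1 + j20.5 Ω
Γ_s = (Z_in − Z_s)/(Z_in + Z_s) = (-11.9 + j20.5)/(88.1 + j20.5), |Γ_s| = 0.262
VSWR = (1 + |Γ_s|)/(1 − |Γ_s|)

VSWR ≈ 1.71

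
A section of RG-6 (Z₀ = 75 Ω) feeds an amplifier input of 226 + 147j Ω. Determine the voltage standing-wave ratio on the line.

Γ = (Z_L − Z_0)/(Z_L + Z_0) = (151 + j147)/(301 + j147)
|Γ| = 211/335 = 0.629
VSWR = (1 + |Γ|)/(1 − |Γ|) = 1.63/0.371

VSWR ≈ 4.39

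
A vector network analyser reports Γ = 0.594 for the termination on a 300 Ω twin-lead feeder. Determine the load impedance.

Z_L = Z_0·(1 + Γ)/(1 − Γ) = 300·(1.59)/(0.406)

Z_L ≈ 1180 Ω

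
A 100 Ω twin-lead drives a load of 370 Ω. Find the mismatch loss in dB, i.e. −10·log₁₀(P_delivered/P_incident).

Γ = (370 − 100)/(370 + 100) = 0.574
|Γ|² = 0.33, so P_del/P_inc = 1 − |Γ|² = 0.67
ML = −10·log₁₀(1 − |Γ|²)

mismatch loss ≈ 1.74 dB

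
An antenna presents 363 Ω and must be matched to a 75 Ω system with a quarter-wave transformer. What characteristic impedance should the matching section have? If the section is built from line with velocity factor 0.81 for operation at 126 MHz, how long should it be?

Z_qwt ≈ 165 Ω; length ≈ 48.2 cm

Z_qwt = √(Z_0·R_L) = √(75 × 363) = √27220
λ = 0.81·c/f = 1.93 m, so l = λ/4 = 0.482 m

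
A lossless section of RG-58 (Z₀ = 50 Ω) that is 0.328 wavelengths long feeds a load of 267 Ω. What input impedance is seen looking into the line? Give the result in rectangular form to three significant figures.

Z_in ≈ 11.9 + j25.5 Ω

βl = 2π × 0.328 = 118°
tan(βl) = tan(118°) = -1.87
Z_in = Z_0·(Z_L + jZ_0·tanβl)/(Z_0 + jZ_L·tanβl)
     = 50·(267 − j93.7)/(50 − j500)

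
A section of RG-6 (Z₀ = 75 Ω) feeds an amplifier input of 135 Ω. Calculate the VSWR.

VSWR ≈ 1.8

For a purely resistive load, VSWR = R_L/Z_0 or Z_0/R_L (whichever > 1) = 135/75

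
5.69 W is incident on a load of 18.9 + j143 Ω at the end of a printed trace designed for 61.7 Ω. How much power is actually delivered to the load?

P_delivered ≈ 0.985 W

|Γ| = |(-42.8 + j143)/(80.6 + j143)| = 0.909
|Γ|² = 0.827
P_refl = |Γ|²·P_inc = 4.71 W, P_del = (1 − |Γ|²)·P_inc = 0.985 W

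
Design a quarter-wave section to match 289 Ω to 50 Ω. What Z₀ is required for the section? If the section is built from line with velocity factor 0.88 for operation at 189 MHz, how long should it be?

Z_qwt ≈ 120 Ω; length ≈ 34.9 cm

Z_qwt = √(Z_0·R_L) = √(50 × 289) = √14450
λ = 0.88·c/f = 1.4 m, so l = λ/4 = 0.349 m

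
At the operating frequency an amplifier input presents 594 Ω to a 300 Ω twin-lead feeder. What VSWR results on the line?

Γ = (594 − 300)/(594 + 300) = 0.329
VSWR = (1 + 0.329)/(1 − 0.329)

VSWR ≈ 1.98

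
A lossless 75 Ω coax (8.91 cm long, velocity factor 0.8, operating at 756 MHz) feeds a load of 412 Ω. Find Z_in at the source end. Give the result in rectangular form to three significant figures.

Z_in ≈ 14.2 + j14.1 Ω

λ = v/f = 0.8·c / 756 MHz = 0.317 m
βl = 2π·l/λ = 2π × 0.281 = 101°
tan(βl) = tan(101°) = -5.13
Z_in = Z_0·(Z_L + jZ_0·tanβl)/(Z_0 + jZ_L·tanβl)
     = 75·(412 − j384)/(75 − j2110)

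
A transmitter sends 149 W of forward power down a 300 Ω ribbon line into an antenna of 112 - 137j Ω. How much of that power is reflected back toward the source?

|Γ| = |(-188 − j137)/(412 − j137)| = 0.536
|Γ|² = 0.287
P_refl = |Γ|²·P_inc = 42.8 W, P_del = (1 − |Γ|²)·P_inc = 106 W

P_reflected ≈ 42.8 W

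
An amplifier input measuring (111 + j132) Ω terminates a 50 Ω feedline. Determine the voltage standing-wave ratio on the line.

VSWR ≈ 5.63

Γ = (Z_L − Z_0)/(Z_L + Z_0) = (61 + j132)/(161 + j132)
|Γ| = 145/208 = 0.698
VSWR = (1 + |Γ|)/(1 − |Γ|) = 1.7/0.302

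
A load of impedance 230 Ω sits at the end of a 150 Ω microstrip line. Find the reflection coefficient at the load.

Γ = (Z_L − Z_0)/(Z_L + Z_0) = (230 − 150)/(230 + 150) = 80/380

Γ = 0.211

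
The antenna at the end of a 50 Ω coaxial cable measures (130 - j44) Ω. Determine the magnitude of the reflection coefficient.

|Γ| ≈ 0.493

Γ = (Z_L − Z_0)/(Z_L + Z_0) = (80 − j44)/(180 − j44)
|Γ| = 91.3/185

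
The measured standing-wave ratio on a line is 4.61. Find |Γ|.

|Γ| ≈ 0.643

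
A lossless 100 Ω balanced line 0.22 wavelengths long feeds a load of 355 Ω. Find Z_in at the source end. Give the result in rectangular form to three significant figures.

βl = 2π × 0.22 = 79.2°
tan(βl) = tan(79.2°) = 5.24
Z_in = Z_0·(Z_L + jZ_0·tanβl)/(Z_0 + jZ_L·tanβl)
     = 100·(355 + j524)/(100 + j1860)

Z_in ≈ 29.1 − j17.5 Ω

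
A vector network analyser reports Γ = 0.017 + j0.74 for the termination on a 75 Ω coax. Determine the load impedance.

Z_L = Z_0·(1 + Γ)/(1 − Γ) = 75·(1.02 + j0.74)/(0.983 − j0.74)

Z_L ≈ 22.4 + j73.3 Ω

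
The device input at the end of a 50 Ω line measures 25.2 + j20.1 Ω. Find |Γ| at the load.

|Γ| ≈ 0.41

Γ = (Z_L − Z_0)/(Z_L + Z_0) = (-24.8 + j20.1)/(75.2 + j20.1)
|Γ| = 31.9/77.8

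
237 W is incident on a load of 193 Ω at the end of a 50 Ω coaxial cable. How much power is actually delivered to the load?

Γ = (193 − 50)/(193 + 50) = 0.588
|Γ|² = 0.346
P_refl = |Γ|²·P_inc = 82.1 W, P_del = (1 − |Γ|²)·P_inc = 155 W

P_delivered ≈ 155 W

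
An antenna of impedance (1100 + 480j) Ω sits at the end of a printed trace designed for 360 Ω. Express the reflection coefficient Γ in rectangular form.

Γ ≈ 0.555 + j0.146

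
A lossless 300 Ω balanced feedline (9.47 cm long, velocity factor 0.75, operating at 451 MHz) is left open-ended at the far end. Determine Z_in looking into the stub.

Z_in ≈ −j119 Ω

λ = v/f = 0.75·c / 451 MHz = 0.499 m
βl = 2π·l/λ = 2π × 0.19 = 68.3°
tan(βl) = 2.52
For an open-ended stub, Z_in = −jZ_0·cot(βl) = −jZ_0/tan(βl)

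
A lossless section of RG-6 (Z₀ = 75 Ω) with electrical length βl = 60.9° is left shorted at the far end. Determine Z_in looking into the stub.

tan(βl) = 1.8
For a shorted stub, Z_in = jZ_0·tan(βl)

Z_in ≈ +j135 Ω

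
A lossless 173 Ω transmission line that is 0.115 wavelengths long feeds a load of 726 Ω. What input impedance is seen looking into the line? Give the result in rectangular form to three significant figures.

βl = 2π × 0.115 = 41.4°
tan(βl) = tan(41.4°) = 0.882
Z_in = Z_0·(Z_L + jZ_0·tanβl)/(Z_0 + jZ_L·tanβl)
     = 173·(726 + j153)/(173 + j640)

Z_in ≈ 87.8 − j172 Ω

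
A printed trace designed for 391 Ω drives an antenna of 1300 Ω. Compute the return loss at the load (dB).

Γ = (1300 − 391)/(1300 + 391) = 0.538
RL = −20·log₁₀|Γ| = −20·log₁₀(0.538)

RL ≈ 5.39 dB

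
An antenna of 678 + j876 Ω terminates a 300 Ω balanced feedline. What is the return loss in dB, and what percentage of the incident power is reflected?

Γ = (378 + j876)/(978 + j876), |Γ| = 0.727
RL = −20·log₁₀(0.727) = 2.77 dB
P_refl/P_inc = |Γ|² = 0.528

RL ≈ 2.77 dB; 52.8% of incident power reflected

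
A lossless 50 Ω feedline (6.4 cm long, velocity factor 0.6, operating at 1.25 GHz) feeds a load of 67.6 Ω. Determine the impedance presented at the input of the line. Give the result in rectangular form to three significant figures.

λ = v/f = 0.6·c / 1.25 GHz = 0.144 m
βl = 2π·l/λ = 2π × 0.444 = 160°
tan(βl) = tan(160°) = -0.364
Z_in = Z_0·(Z_L + jZ_0·tanβl)/(Z_0 + jZ_L·tanβl)
     = 50·(67.6 − j18.2)/(50 − j24.6)

Z_in ≈ 61.6 + j12.1 Ω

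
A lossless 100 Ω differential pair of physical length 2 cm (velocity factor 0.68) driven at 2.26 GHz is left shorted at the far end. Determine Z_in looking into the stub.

λ = v/f = 0.68·c / 2.26 GHz = 0.0903 m
βl = 2π·l/λ = 2π × 0.222 = 79.8°
tan(βl) = 5.54
For a shorted stub, Z_in = jZ_0·tan(βl)

Z_in ≈ +j554 Ω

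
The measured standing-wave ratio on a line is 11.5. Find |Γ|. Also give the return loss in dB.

|Γ| ≈ 0.84; return loss ≈ 1.51 dB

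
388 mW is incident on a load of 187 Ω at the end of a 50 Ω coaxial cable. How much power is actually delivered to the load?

Γ = (187 − 50)/(187 + 50) = 0.578
|Γ|² = 0.334
P_refl = |Γ|²·P_inc = 130 mW, P_del = (1 − |Γ|²)·P_inc = 258 mW

P_delivered ≈ 258 mW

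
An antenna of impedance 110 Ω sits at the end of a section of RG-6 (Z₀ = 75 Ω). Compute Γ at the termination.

Γ = 0.189

Γ = (Z_L − Z_0)/(Z_L + Z_0) = (110 − 75)/(110 + 75) = 35/185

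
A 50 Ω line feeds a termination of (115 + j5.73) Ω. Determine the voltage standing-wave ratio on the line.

Γ = (Z_L − Z_0)/(Z_L + Z_0) = (65 + j5.73)/(165 + j5.73)
|Γ| = 65.3/165 = 0.395
VSWR = (1 + |Γ|)/(1 − |Γ|) = 1.4/0.605

VSWR ≈ 2.31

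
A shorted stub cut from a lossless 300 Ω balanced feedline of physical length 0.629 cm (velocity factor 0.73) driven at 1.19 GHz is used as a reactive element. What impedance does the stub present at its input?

Z_in ≈ +j65.4 Ω

λ = v/f = 0.73·c / 1.19 GHz = 0.184 m
βl = 2π·l/λ = 2π × 0.0342 = 12.3°
tan(βl) = 0.218
For a shorted stub, Z_in = jZ_0·tan(βl)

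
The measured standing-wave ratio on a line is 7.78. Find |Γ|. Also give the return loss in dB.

|Γ| = (S − 1)/(S + 1) = (7.78 − 1)/(7.78 + 1) = 6.78/8.78
RL = −20·log₁₀|Γ| = −20·log₁₀(0.772)

|Γ| ≈ 0.772; return loss ≈ 2.25 dB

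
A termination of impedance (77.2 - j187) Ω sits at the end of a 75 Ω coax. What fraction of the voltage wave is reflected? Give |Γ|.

|Γ| ≈ 0.776

Γ = (Z_L − Z_0)/(Z_L + Z_0) = (2.2 − j187)/(152.2 − j187)
|Γ| = 187/241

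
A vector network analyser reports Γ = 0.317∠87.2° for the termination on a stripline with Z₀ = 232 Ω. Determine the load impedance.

Z_L = Z_0·(1 + Γ)/(1 − Γ) = 232·(1.02 + j0.317)/(0.985 − j0.317)

Z_L ≈ 195 + j137 Ω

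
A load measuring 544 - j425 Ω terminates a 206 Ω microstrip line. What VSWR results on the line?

VSWR ≈ 4.4

Γ = (Z_L − Z_0)/(Z_L + Z_0) = (338 − j425)/(750 − j425)
|Γ| = 543/862 = 0.63
VSWR = (1 + |Γ|)/(1 − |Γ|) = 1.63/0.37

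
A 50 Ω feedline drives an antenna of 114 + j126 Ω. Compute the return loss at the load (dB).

Γ = (64 + j126)/(164 + j126), |Γ| = 0.683
RL = −20·log₁₀|Γ| = −20·log₁₀(0.683)

RL ≈ 3.31 dB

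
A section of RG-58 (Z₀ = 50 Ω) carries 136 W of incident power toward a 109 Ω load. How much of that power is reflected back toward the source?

Γ = (109 − 50)/(109 + 50) = 0.371
|Γ|² = 0.138
P_refl = |Γ|²·P_inc = 18.7 W, P_del = (1 − |Γ|²)·P_inc = 117 W

P_reflected ≈ 18.7 W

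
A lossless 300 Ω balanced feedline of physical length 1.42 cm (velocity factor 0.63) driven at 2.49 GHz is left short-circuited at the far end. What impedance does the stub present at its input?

λ = v/f = 0.63·c / 2.49 GHz = 0.0759 m
βl = 2π·l/λ = 2π × 0.187 = 67.3°
tan(βl) = 2.4
For a short-circuited stub, Z_in = jZ_0·tan(βl)

Z_in ≈ +j719 Ω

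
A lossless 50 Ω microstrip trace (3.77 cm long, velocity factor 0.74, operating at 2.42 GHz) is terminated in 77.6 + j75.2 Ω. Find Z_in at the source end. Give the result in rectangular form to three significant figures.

Z_in ≈ 22.9 + j34.1 Ω

λ = v/f = 0.74·c / 2.42 GHz = 0.0917 m
βl = 2π·l/λ = 2π × 0.411 = 148°
tan(βl) = tan(148°) = -0.626
Z_in = Z_0·(Z_L + jZ_0·tanβl)/(Z_0 + jZ_L·tanβl)
     = 50·(77.6 + j43.9)/(97.1 − j48.6)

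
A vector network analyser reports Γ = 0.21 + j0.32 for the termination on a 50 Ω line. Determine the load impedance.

Z_L = Z_0·(1 + Γ)/(1 − Γ) = 50·(1.21 + j0.32)/(0.79 − j0.32)

Z_L ≈ 58.7 + j44 Ω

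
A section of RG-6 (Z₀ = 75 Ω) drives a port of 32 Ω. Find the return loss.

Γ = (32 − 75)/(32 + 75) = -0.402
RL = −20·log₁₀|Γ| = −20·log₁₀(0.402)

RL ≈ 7.92 dB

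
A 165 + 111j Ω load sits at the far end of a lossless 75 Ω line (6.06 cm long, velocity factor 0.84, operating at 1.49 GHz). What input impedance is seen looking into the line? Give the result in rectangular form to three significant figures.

Z_in ≈ 27.1 + j32.5 Ω

λ = v/f = 0.84·c / 1.49 GHz = 0.169 m
βl = 2π·l/λ = 2π × 0.358 = 129°
tan(βl) = tan(129°) = -1.24
Z_in = Z_0·(Z_L + jZ_0·tanβl)/(Z_0 + jZ_L·tanβl)
     = 75·(165 + j18.4)/(212 − j204)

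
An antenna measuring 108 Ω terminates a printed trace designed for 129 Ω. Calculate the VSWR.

VSWR ≈ 1.19

For a purely resistive load, VSWR = R_L/Z_0 or Z_0/R_L (whichever > 1) = 129/108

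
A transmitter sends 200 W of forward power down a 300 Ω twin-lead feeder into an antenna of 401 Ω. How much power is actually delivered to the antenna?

Γ = (401 − 300)/(401 + 300) = 0.144
|Γ|² = 0.0208
P_refl = |Γ|²·P_inc = 4.15 W, P_del = (1 − |Γ|²)·P_inc = 196 W

P_delivered ≈ 196 W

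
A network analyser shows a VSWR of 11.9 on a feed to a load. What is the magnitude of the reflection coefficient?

|Γ| ≈ 0.845

|Γ| = (S − 1)/(S + 1) = (11.9 − 1)/(11.9 + 1) = 10.9/12.9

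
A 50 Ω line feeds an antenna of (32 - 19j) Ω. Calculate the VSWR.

VSWR ≈ 1.9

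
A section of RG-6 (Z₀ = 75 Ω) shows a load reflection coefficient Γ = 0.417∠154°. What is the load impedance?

Z_L = Z_0·(1 + Γ)/(1 − Γ) = 75·(0.625 + j0.183)/(1.37 − j0.183)

Z_L ≈ 32.2 + j14.3 Ω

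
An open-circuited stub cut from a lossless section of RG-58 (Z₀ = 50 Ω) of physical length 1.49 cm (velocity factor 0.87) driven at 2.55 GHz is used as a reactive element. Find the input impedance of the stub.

Z_in ≈ −j38.5 Ω

λ = v/f = 0.87·c / 2.55 GHz = 0.102 m
βl = 2π·l/λ = 2π × 0.146 = 52.4°
tan(βl) = 1.3
For an open-circuited stub, Z_in = −jZ_0·cot(βl) = −jZ_0/tan(βl)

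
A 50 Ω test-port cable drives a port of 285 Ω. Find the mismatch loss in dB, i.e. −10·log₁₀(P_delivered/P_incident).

Γ = (285 − 50)/(285 + 50) = 0.701
|Γ|² = 0.492, so P_del/P_inc = 1 − |Γ|² = 0.508
ML = −10·log₁₀(1 − |Γ|²)

mismatch loss ≈ 2.94 dB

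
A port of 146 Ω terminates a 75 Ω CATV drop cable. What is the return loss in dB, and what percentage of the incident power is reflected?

Γ = (146 − 75)/(146 + 75) = 0.321
RL = −20·log₁₀(0.321) = 9.86 dB
P_refl/P_inc = |Γ|² = 0.103

RL ≈ 9.86 dB; 10.3% of incident power reflected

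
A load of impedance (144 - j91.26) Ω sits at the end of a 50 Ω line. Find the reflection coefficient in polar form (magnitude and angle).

Γ ≈ 0.611 ∠ -19°

Γ = (Z_L − Z_0)/(Z_L + Z_0) = (94 − j91.26)/(194 − j91.26)
|Γ| = 131/214 = 0.611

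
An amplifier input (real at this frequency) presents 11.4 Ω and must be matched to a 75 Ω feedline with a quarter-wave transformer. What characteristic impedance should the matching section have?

Z_qwt = √(Z_0·R_L) = √(75 × 11.4) = √855

Z_qwt ≈ 29.2 Ω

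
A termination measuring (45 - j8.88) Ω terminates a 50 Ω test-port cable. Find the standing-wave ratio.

VSWR ≈ 1.24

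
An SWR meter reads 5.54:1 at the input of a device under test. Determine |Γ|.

|Γ| ≈ 0.694

|Γ| = (S − 1)/(S + 1) = (5.54 − 1)/(5.54 + 1) = 4.54/6.54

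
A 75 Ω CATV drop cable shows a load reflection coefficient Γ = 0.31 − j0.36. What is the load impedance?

Z_L = Z_0·(1 + Γ)/(1 − Γ) = 75·(1.31 − j0.36)/(0.69 + j0.36)

Z_L ≈ 95.9 − j89.2 Ω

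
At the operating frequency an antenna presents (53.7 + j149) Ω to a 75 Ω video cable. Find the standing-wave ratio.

VSWR ≈ 7.49

Γ = (Z_L − Z_0)/(Z_L + Z_0) = (-21.3 + j149)/(128.7 + j149)
|Γ| = 151/197 = 0.764
VSWR = (1 + |Γ|)/(1 − |Γ|) = 1.76/0.236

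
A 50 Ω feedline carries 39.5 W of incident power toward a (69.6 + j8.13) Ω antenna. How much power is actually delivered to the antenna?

P_delivered ≈ 38.3 W

|Γ| = |(19.6 + j8.13)/(119.6 + j8.13)| = 0.177
|Γ|² = 0.0313
P_refl = |Γ|²·P_inc = 1.24 W, P_del = (1 − |Γ|²)·P_inc = 38.3 W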